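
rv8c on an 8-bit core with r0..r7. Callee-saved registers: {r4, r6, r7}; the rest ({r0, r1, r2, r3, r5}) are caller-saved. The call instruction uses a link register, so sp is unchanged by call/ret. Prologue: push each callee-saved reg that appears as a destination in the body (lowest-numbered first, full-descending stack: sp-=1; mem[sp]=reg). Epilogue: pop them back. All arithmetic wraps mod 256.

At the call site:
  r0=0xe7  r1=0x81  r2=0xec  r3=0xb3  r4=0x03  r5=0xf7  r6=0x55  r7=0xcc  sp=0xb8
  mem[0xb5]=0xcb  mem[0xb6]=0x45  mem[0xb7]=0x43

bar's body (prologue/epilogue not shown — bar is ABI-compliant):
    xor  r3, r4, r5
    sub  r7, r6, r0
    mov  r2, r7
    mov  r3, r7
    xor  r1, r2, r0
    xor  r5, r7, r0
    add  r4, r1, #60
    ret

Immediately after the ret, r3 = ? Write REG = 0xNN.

REG = 0x6e

prologue: push r4 -> mem[0xb7]=0x03, sp=0xb7
prologue: push r7 -> mem[0xb6]=0xcc, sp=0xb6
body[0] xor  r3, r4, r5 -> r3=0xf4
body[1] sub  r7, r6, r0 -> r7=0x6e
body[2] mov  r2, r7 -> r2=0x6e
body[3] mov  r3, r7 -> r3=0x6e
body[4] xor  r1, r2, r0 -> r1=0x89
body[5] xor  r5, r7, r0 -> r5=0x89
body[6] add  r4, r1, #60 -> r4=0xc5
epilogue: pop r7=0xcc, sp=0xb7
epilogue: pop r4=0x03, sp=0xb8
r3 is caller-saved -> body value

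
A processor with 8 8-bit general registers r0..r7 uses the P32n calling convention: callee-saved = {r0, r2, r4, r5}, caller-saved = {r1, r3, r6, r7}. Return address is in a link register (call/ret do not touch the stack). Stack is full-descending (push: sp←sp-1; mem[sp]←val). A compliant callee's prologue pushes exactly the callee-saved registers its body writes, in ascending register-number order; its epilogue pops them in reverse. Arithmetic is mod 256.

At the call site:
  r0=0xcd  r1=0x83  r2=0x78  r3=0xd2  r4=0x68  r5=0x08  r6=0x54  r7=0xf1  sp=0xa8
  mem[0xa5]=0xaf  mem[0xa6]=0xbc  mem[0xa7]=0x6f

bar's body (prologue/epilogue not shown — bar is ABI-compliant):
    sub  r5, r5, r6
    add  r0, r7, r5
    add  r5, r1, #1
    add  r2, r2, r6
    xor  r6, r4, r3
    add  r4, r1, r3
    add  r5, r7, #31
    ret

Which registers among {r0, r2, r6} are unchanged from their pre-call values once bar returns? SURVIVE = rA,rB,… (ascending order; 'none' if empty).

SURVIVE = r0,r2

prologue: push r0 → mem[0xa7]=0xcd, sp=0xa7
prologue: push r2 → mem[0xa6]=0x78, sp=0xa6
prologue: push r4 → mem[0xa5]=0x68, sp=0xa5
prologue: push r5 → mem[0xa4]=0x08, sp=0xa4
body[0] sub  r5, r5, r6 → r5=0xb4
body[1] add  r0, r7, r5 → r0=0xa5
body[2] add  r5, r1, #1 → r5=0x84
body[3] add  r2, r2, r6 → r2=0xcc
body[4] xor  r6, r4, r3 → r6=0xba
body[5] add  r4, r1, r3 → r4=0x55
body[6] add  r5, r7, #31 → r5=0x10
epilogue: pop r5=0x08, sp=0xa5
epilogue: pop r4=0x68, sp=0xa6
epilogue: pop r2=0x78, sp=0xa7
epilogue: pop r0=0xcd, sp=0xa8
r0: callee-saved, written=True
r2: callee-saved, written=True
r6: caller-saved, written=True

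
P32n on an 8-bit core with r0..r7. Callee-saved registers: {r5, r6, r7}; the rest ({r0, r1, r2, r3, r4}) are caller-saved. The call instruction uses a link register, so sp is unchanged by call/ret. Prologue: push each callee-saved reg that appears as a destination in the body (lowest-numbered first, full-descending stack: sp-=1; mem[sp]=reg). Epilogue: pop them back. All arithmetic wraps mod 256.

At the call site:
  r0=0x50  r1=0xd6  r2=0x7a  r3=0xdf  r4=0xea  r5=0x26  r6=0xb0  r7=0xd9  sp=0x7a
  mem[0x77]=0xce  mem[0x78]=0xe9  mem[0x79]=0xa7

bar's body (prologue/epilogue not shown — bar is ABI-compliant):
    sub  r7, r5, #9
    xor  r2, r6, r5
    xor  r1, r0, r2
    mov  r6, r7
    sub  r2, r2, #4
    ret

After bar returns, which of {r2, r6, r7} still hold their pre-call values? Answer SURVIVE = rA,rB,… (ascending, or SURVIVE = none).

prologue: push r6 → mem[0x79]=0xb0, sp=0x79
prologue: push r7 → mem[0x78]=0xd9, sp=0x78
body[0] sub  r7, r5, #9 → r7=0x1d
body[1] xor  r2, r6, r5 → r2=0x96
body[2] xor  r1, r0, r2 → r1=0xc6
body[3] mov  r6, r7 → r6=0x1d
body[4] sub  r2, r2, #4 → r2=0x92
epilogue: pop r7=0xd9, sp=0x79
epilogue: pop r6=0xb0, sp=0x7a
r2: caller-saved, written=True
r6: callee-saved, written=True
r7: callee-saved, written=True

SURVIVE = r6,r7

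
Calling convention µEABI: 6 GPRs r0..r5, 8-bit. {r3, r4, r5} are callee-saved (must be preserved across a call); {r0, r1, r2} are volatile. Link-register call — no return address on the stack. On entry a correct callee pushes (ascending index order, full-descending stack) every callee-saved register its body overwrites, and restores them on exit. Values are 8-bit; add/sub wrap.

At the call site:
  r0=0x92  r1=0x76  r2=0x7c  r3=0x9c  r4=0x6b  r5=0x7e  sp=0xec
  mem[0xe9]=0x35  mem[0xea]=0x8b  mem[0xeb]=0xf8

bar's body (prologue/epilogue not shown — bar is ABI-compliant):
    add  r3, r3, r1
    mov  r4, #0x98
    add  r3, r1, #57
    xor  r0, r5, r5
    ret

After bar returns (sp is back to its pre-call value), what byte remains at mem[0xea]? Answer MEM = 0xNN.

prologue: push r3 -> mem[0xeb]=0x9c, sp=0xeb
prologue: push r4 -> mem[0xea]=0x6b, sp=0xea
body[0] add  r3, r3, r1 -> r3=0x12
body[1] mov  r4, #0x98 -> r4=0x98
body[2] add  r3, r1, #57 -> r3=0xaf
body[3] xor  r0, r5, r5 -> r0=0x00
epilogue: pop r4=0x6b, sp=0xeb
epilogue: pop r3=0x9c, sp=0xec
prologue pushed ['r3', 'r4'] at ['0xeb', '0xea']

MEM = 0x6b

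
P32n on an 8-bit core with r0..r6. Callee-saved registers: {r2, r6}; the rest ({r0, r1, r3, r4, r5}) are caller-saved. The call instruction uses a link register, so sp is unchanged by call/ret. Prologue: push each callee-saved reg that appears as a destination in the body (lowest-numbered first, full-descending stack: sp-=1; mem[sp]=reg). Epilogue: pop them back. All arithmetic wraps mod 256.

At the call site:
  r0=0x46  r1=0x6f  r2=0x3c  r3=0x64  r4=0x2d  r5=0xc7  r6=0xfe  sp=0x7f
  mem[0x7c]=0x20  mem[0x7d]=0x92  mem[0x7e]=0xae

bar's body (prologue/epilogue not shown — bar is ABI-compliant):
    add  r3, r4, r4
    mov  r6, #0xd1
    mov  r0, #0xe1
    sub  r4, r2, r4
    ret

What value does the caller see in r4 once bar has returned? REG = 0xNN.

REG = 0x0f

prologue: push r6 → mem[0x7e]=0xfe, sp=0x7e
body[0] add  r3, r4, r4 → r3=0x5a
body[1] mov  r6, #0xd1 → r6=0xd1
body[2] mov  r0, #0xe1 → r0=0xe1
body[3] sub  r4, r2, r4 → r4=0x0f
epilogue: pop r6=0xfe, sp=0x7f
r4 is caller-saved → body value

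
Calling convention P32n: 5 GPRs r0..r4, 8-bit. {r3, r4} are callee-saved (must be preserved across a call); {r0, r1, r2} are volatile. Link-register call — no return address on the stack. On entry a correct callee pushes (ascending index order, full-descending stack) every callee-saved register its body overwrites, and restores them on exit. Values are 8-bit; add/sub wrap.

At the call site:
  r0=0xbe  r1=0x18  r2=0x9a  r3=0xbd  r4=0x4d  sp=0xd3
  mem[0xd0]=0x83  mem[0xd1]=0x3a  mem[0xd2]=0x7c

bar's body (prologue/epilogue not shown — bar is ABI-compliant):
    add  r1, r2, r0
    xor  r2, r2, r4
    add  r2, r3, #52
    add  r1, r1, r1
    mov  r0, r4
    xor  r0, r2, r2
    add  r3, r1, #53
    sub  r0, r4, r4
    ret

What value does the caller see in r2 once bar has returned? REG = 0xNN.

REG = 0xf1

prologue: push r3 -> mem[0xd2]=0xbd, sp=0xd2
body[0] add  r1, r2, r0 -> r1=0x58
body[1] xor  r2, r2, r4 -> r2=0xd7
body[2] add  r2, r3, #52 -> r2=0xf1
body[3] add  r1, r1, r1 -> r1=0xb0
body[4] mov  r0, r4 -> r0=0x4d
body[5] xor  r0, r2, r2 -> r0=0x00
body[6] add  r3, r1, #53 -> r3=0xe5
body[7] sub  r0, r4, r4 -> r0=0x00
epilogue: pop r3=0xbd, sp=0xd3
r2 is caller-saved -> body value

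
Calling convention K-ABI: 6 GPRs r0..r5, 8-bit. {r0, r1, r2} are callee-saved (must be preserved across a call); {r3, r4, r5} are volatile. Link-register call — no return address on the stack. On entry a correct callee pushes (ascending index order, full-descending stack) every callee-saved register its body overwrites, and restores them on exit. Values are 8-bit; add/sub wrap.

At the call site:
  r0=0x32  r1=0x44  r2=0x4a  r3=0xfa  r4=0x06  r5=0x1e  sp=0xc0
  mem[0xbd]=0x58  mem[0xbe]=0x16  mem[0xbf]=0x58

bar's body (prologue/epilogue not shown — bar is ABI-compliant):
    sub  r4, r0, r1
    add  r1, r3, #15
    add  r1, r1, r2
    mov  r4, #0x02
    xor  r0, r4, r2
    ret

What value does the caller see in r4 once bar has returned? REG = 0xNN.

REG = 0x02

prologue: push r0 → mem[0xbf]=0x32, sp=0xbf
prologue: push r1 → mem[0xbe]=0x44, sp=0xbe
body[0] sub  r4, r0, r1 → r4=0xee
body[1] add  r1, r3, #15 → r1=0x09
body[2] add  r1, r1, r2 → r1=0x53
body[3] mov  r4, #0x02 → r4=0x02
body[4] xor  r0, r4, r2 → r0=0x48
epilogue: pop r1=0x44, sp=0xbf
epilogue: pop r0=0x32, sp=0xc0
r4 is caller-saved → body value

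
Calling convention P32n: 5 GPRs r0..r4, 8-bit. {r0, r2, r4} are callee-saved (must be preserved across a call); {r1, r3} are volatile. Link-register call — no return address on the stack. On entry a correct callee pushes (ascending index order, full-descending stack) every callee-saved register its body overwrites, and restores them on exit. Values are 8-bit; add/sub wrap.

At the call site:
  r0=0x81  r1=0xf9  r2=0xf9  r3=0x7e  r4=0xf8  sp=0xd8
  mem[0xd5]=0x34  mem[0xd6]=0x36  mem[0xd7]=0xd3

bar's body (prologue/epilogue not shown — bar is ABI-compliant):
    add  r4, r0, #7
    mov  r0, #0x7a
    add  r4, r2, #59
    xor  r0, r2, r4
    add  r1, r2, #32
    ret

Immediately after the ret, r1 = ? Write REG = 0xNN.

REG = 0x19

prologue: push r0 -> mem[0xd7]=0x81, sp=0xd7
prologue: push r4 -> mem[0xd6]=0xf8, sp=0xd6
body[0] add  r4, r0, #7 -> r4=0x88
body[1] mov  r0, #0x7a -> r0=0x7a
body[2] add  r4, r2, #59 -> r4=0x34
body[3] xor  r0, r2, r4 -> r0=0xcd
body[4] add  r1, r2, #32 -> r1=0x19
epilogue: pop r4=0xf8, sp=0xd7
epilogue: pop r0=0x81, sp=0xd8
r1 is caller-saved -> body value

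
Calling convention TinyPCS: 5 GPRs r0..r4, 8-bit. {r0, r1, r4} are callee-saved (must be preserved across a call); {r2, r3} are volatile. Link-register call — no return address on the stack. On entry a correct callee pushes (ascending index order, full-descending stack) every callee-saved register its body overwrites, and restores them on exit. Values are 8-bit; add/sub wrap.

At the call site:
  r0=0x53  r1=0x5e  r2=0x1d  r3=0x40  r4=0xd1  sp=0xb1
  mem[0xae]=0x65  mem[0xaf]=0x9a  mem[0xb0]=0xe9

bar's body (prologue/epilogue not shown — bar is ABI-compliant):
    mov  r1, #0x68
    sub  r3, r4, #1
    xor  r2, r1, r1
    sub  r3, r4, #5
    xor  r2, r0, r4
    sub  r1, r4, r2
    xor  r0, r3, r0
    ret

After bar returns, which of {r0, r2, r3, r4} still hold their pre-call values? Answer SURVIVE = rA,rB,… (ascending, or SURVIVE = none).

SURVIVE = r0,r4

prologue: push r0 → mem[0xb0]=0x53, sp=0xb0
prologue: push r1 → mem[0xaf]=0x5e, sp=0xaf
body[0] mov  r1, #0x68 → r1=0x68
body[1] sub  r3, r4, #1 → r3=0xd0
body[2] xor  r2, r1, r1 → r2=0x00
body[3] sub  r3, r4, #5 → r3=0xcc
body[4] xor  r2, r0, r4 → r2=0x82
body[5] sub  r1, r4, r2 → r1=0x4f
body[6] xor  r0, r3, r0 → r0=0x9f
epilogue: pop r1=0x5e, sp=0xb0
epilogue: pop r0=0x53, sp=0xb1
r0: callee-saved, written=True
r2: caller-saved, written=True
r3: caller-saved, written=True
r4: callee-saved, written=False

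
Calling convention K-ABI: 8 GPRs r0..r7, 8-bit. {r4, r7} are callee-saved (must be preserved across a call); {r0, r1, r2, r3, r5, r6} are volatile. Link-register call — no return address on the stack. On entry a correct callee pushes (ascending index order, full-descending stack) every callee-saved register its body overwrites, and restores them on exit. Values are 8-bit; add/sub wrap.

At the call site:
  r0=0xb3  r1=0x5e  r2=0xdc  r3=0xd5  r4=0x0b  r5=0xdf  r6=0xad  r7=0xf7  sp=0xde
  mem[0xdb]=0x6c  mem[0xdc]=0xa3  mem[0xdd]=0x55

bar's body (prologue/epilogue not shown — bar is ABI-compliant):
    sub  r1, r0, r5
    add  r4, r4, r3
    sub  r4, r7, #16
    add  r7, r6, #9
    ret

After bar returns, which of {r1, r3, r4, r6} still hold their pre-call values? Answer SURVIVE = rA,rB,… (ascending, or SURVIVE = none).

SURVIVE = r3,r4,r6

prologue: push r4 → mem[0xdd]=0x0b, sp=0xdd
prologue: push r7 → mem[0xdc]=0xf7, sp=0xdc
body[0] sub  r1, r0, r5 → r1=0xd4
body[1] add  r4, r4, r3 → r4=0xe0
body[2] sub  r4, r7, #16 → r4=0xe7
body[3] add  r7, r6, #9 → r7=0xb6
epilogue: pop r7=0xf7, sp=0xdd
epilogue: pop r4=0x0b, sp=0xde
r1: caller-saved, written=True
r3: caller-saved, written=False
r4: callee-saved, written=True
r6: caller-saved, written=False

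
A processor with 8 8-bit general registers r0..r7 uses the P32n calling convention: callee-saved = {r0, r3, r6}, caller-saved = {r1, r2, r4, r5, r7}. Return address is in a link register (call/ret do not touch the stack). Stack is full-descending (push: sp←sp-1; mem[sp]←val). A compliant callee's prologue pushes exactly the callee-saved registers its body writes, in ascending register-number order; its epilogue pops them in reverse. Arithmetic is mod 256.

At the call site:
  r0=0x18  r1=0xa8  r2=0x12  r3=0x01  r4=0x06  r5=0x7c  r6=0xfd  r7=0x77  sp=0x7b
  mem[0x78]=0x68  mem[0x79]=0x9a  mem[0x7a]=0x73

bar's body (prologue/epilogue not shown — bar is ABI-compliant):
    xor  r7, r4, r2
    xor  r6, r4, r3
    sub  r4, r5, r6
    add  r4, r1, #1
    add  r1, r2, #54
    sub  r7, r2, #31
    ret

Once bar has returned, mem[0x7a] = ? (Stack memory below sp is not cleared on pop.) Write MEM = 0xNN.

prologue: push r6 -> mem[0x7a]=0xfd, sp=0x7a
body[0] xor  r7, r4, r2 -> r7=0x14
body[1] xor  r6, r4, r3 -> r6=0x07
body[2] sub  r4, r5, r6 -> r4=0x75
body[3] add  r4, r1, #1 -> r4=0xa9
body[4] add  r1, r2, #54 -> r1=0x48
body[5] sub  r7, r2, #31 -> r7=0xf3
epilogue: pop r6=0xfd, sp=0x7b
prologue pushed ['r6'] at ['0x7a']

MEM = 0xfd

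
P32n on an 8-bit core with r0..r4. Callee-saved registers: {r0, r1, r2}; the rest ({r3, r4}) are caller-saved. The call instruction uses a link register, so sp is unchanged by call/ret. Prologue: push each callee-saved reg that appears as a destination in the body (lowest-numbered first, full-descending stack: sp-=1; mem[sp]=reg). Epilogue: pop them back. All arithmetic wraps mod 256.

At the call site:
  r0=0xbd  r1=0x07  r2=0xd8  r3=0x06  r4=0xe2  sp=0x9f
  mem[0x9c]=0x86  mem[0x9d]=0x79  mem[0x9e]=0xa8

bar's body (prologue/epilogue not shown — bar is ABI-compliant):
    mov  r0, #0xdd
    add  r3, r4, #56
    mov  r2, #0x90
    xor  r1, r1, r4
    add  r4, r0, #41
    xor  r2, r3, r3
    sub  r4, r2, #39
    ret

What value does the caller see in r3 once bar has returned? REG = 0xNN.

REG = 0x1a

prologue: push r0 → mem[0x9e]=0xbd, sp=0x9e
prologue: push r1 → mem[0x9d]=0x07, sp=0x9d
prologue: push r2 → mem[0x9c]=0xd8, sp=0x9c
body[0] mov  r0, #0xdd → r0=0xdd
body[1] add  r3, r4, #56 → r3=0x1a
body[2] mov  r2, #0x90 → r2=0x90
body[3] xor  r1, r1, r4 → r1=0xe5
body[4] add  r4, r0, #41 → r4=0x06
body[5] xor  r2, r3, r3 → r2=0x00
body[6] sub  r4, r2, #39 → r4=0xd9
epilogue: pop r2=0xd8, sp=0x9d
epilogue: pop r1=0x07, sp=0x9e
epilogue: pop r0=0xbd, sp=0x9f
r3 is caller-saved → body value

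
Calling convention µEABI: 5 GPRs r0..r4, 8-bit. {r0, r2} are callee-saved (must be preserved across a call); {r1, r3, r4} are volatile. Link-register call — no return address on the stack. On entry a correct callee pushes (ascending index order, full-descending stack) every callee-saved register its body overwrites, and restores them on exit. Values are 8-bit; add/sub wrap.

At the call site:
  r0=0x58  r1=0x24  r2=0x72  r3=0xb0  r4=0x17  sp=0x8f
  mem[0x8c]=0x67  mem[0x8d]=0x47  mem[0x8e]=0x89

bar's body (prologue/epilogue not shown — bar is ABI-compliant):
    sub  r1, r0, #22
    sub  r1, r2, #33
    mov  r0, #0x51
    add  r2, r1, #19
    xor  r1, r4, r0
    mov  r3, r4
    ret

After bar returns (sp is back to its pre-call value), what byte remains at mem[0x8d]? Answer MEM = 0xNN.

MEM = 0x72

prologue: push r0 → mem[0x8e]=0x58, sp=0x8e
prologue: push r2 → mem[0x8d]=0x72, sp=0x8d
body[0] sub  r1, r0, #22 → r1=0x42
body[1] sub  r1, r2, #33 → r1=0x51
body[2] mov  r0, #0x51 → r0=0x51
body[3] add  r2, r1, #19 → r2=0x64
body[4] xor  r1, r4, r0 → r1=0x46
body[5] mov  r3, r4 → r3=0x17
epilogue: pop r2=0x72, sp=0x8e
epilogue: pop r0=0x58, sp=0x8f
prologue pushed ['r0', 'r2'] at ['0x8e', '0x8d']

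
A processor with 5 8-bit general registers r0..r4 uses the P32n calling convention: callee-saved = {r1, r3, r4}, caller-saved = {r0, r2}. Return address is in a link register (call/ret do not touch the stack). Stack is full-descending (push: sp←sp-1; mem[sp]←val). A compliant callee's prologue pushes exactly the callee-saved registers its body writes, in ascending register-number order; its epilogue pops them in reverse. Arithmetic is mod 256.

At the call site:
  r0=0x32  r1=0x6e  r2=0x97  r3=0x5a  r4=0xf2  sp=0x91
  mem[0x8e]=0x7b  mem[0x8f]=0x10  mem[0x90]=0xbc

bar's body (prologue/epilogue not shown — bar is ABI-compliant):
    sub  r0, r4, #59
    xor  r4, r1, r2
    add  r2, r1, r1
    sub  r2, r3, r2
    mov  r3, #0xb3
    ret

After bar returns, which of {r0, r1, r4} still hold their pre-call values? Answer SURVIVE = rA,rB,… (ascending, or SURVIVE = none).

SURVIVE = r1,r4

prologue: push r3 -> mem[0x90]=0x5a, sp=0x90
prologue: push r4 -> mem[0x8f]=0xf2, sp=0x8f
body[0] sub  r0, r4, #59 -> r0=0xb7
body[1] xor  r4, r1, r2 -> r4=0xf9
body[2] add  r2, r1, r1 -> r2=0xdc
body[3] sub  r2, r3, r2 -> r2=0x7e
body[4] mov  r3, #0xb3 -> r3=0xb3
epilogue: pop r4=0xf2, sp=0x90
epilogue: pop r3=0x5a, sp=0x91
r0: caller-saved, written=True
r1: callee-saved, written=False
r4: callee-saved, written=True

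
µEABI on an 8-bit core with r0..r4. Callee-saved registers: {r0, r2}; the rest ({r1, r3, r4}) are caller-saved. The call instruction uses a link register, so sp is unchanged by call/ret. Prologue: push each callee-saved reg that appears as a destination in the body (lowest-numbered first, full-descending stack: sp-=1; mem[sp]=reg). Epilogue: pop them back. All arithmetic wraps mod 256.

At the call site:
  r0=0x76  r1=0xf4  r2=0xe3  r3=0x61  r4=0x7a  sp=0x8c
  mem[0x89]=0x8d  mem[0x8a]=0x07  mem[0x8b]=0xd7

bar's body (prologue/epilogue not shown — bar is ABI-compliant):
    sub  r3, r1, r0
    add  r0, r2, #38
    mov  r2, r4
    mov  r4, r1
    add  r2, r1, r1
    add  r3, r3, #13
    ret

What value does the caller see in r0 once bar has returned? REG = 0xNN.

prologue: push r0 → mem[0x8b]=0x76, sp=0x8b
prologue: push r2 → mem[0x8a]=0xe3, sp=0x8a
body[0] sub  r3, r1, r0 → r3=0x7e
body[1] add  r0, r2, #38 → r0=0x09
body[2] mov  r2, r4 → r2=0x7a
body[3] mov  r4, r1 → r4=0xf4
body[4] add  r2, r1, r1 → r2=0xe8
body[5] add  r3, r3, #13 → r3=0x8b
epilogue: pop r2=0xe3, sp=0x8b
epilogue: pop r0=0x76, sp=0x8c
r0 is callee-saved → restored

REG = 0x76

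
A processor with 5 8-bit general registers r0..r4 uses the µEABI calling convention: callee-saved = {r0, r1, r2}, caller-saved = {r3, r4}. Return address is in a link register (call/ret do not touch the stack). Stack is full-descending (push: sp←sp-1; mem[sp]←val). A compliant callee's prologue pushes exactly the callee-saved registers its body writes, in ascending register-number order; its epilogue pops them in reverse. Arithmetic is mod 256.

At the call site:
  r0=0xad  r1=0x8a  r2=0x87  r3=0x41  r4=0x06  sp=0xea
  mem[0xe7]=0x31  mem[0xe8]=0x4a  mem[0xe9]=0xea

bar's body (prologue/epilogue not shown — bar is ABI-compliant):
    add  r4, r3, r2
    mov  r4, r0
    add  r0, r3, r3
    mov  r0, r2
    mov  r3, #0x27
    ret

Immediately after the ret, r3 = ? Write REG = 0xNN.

REG = 0x27

prologue: push r0 -> mem[0xe9]=0xad, sp=0xe9
body[0] add  r4, r3, r2 -> r4=0xc8
body[1] mov  r4, r0 -> r4=0xad
body[2] add  r0, r3, r3 -> r0=0x82
body[3] mov  r0, r2 -> r0=0x87
body[4] mov  r3, #0x27 -> r3=0x27
epilogue: pop r0=0xad, sp=0xea
r3 is caller-saved -> body value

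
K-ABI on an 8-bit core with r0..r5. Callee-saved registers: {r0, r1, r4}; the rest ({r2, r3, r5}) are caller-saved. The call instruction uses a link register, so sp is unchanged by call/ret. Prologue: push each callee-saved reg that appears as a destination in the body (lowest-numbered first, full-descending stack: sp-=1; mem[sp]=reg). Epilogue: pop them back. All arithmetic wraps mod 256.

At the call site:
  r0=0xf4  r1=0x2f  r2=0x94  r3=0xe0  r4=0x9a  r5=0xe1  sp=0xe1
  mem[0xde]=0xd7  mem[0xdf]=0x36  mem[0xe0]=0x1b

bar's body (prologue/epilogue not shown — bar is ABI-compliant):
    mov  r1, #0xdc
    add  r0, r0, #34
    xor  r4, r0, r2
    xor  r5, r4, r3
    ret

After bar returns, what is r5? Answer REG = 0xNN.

prologue: push r0 -> mem[0xe0]=0xf4, sp=0xe0
prologue: push r1 -> mem[0xdf]=0x2f, sp=0xdf
prologue: push r4 -> mem[0xde]=0x9a, sp=0xde
body[0] mov  r1, #0xdc -> r1=0xdc
body[1] add  r0, r0, #34 -> r0=0x16
body[2] xor  r4, r0, r2 -> r4=0x82
body[3] xor  r5, r4, r3 -> r5=0x62
epilogue: pop r4=0x9a, sp=0xdf
epilogue: pop r1=0x2f, sp=0xe0
epilogue: pop r0=0xf4, sp=0xe1
r5 is caller-saved -> body value

REG = 0x62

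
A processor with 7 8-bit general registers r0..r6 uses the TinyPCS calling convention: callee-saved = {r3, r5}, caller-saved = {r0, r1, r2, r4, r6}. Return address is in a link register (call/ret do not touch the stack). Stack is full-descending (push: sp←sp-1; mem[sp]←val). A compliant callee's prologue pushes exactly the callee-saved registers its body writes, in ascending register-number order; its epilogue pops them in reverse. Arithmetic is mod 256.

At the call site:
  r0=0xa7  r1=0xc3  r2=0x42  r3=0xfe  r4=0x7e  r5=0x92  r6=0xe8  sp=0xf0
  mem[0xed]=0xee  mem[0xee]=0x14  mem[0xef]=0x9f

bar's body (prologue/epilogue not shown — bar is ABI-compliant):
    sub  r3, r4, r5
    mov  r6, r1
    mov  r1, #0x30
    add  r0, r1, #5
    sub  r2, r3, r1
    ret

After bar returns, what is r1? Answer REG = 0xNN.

prologue: push r3 -> mem[0xef]=0xfe, sp=0xef
body[0] sub  r3, r4, r5 -> r3=0xec
body[1] mov  r6, r1 -> r6=0xc3
body[2] mov  r1, #0x30 -> r1=0x30
body[3] add  r0, r1, #5 -> r0=0x35
body[4] sub  r2, r3, r1 -> r2=0xbc
epilogue: pop r3=0xfe, sp=0xf0
r1 is caller-saved -> body value

REG = 0x30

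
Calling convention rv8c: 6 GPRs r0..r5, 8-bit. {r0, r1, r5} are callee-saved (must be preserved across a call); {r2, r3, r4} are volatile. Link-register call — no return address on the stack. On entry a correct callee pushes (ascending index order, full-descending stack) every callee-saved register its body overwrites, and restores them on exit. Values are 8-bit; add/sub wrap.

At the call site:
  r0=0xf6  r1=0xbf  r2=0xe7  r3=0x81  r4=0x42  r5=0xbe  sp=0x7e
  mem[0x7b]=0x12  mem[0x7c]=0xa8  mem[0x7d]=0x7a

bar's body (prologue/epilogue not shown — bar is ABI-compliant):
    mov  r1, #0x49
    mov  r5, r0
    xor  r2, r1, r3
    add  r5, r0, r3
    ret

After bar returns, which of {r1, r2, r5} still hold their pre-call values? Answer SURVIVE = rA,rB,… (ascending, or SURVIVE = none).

prologue: push r1 -> mem[0x7d]=0xbf, sp=0x7d
prologue: push r5 -> mem[0x7c]=0xbe, sp=0x7c
body[0] mov  r1, #0x49 -> r1=0x49
body[1] mov  r5, r0 -> r5=0xf6
body[2] xor  r2, r1, r3 -> r2=0xc8
body[3] add  r5, r0, r3 -> r5=0x77
epilogue: pop r5=0xbe, sp=0x7d
epilogue: pop r1=0xbf, sp=0x7e
r1: callee-saved, written=True
r2: caller-saved, written=True
r5: callee-saved, written=True

SURVIVE = r1,r5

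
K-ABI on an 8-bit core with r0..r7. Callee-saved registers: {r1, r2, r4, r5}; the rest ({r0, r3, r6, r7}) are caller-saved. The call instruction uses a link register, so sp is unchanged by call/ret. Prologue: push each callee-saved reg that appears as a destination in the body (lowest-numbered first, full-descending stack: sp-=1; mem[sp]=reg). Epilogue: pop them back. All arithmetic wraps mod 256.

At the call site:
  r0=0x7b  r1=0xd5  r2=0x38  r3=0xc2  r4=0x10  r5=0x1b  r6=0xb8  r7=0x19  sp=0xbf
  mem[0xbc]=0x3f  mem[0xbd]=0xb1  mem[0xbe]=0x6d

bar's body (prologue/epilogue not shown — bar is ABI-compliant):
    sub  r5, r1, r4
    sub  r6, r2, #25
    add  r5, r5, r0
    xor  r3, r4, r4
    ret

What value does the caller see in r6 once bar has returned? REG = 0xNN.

prologue: push r5 → mem[0xbe]=0x1b, sp=0xbe
body[0] sub  r5, r1, r4 → r5=0xc5
body[1] sub  r6, r2, #25 → r6=0x1f
body[2] add  r5, r5, r0 → r5=0x40
body[3] xor  r3, r4, r4 → r3=0x00
epilogue: pop r5=0x1b, sp=0xbf
r6 is caller-saved → body value

REG = 0x1f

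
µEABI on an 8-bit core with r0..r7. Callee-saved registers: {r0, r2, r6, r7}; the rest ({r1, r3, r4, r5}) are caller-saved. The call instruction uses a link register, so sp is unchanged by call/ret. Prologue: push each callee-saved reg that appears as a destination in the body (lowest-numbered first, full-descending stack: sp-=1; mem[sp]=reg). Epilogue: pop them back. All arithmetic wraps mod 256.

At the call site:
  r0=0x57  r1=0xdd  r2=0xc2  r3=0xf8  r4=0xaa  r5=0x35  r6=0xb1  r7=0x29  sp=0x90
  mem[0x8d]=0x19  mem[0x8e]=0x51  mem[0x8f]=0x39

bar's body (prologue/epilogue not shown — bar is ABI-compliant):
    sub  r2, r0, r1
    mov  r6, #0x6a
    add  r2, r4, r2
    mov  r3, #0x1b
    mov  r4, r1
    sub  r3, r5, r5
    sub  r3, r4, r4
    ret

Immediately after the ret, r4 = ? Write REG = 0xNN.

prologue: push r2 -> mem[0x8f]=0xc2, sp=0x8f
prologue: push r6 -> mem[0x8e]=0xb1, sp=0x8e
body[0] sub  r2, r0, r1 -> r2=0x7a
body[1] mov  r6, #0x6a -> r6=0x6a
body[2] add  r2, r4, r2 -> r2=0x24
body[3] mov  r3, #0x1b -> r3=0x1b
body[4] mov  r4, r1 -> r4=0xdd
body[5] sub  r3, r5, r5 -> r3=0x00
body[6] sub  r3, r4, r4 -> r3=0x00
epilogue: pop r6=0xb1, sp=0x8f
epilogue: pop r2=0xc2, sp=0x90
r4 is caller-saved -> body value

REG = 0xdd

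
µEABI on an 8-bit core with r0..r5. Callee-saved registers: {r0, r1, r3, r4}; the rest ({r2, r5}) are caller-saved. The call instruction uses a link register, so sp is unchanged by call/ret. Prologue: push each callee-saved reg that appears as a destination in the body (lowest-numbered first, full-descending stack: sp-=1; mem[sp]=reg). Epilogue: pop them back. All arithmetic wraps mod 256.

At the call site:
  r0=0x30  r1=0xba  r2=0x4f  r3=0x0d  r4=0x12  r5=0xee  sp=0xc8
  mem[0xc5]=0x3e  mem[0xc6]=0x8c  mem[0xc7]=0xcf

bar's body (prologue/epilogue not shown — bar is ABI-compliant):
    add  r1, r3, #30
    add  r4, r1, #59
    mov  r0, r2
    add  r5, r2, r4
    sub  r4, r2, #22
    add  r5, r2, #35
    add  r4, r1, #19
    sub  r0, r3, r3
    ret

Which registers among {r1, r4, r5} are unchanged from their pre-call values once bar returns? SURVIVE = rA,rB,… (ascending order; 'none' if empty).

SURVIVE = r1,r4

prologue: push r0 → mem[0xc7]=0x30, sp=0xc7
prologue: push r1 → mem[0xc6]=0xba, sp=0xc6
prologue: push r4 → mem[0xc5]=0x12, sp=0xc5
body[0] add  r1, r3, #30 → r1=0x2b
body[1] add  r4, r1, #59 → r4=0x66
body[2] mov  r0, r2 → r0=0x4f
body[3] add  r5, r2, r4 → r5=0xb5
body[4] sub  r4, r2, #22 → r4=0x39
body[5] add  r5, r2, #35 → r5=0x72
body[6] add  r4, r1, #19 → r4=0x3e
body[7] sub  r0, r3, r3 → r0=0x00
epilogue: pop r4=0x12, sp=0xc6
epilogue: pop r1=0xba, sp=0xc7
epilogue: pop r0=0x30, sp=0xc8
r1: callee-saved, written=True
r4: callee-saved, written=True
r5: caller-saved, written=True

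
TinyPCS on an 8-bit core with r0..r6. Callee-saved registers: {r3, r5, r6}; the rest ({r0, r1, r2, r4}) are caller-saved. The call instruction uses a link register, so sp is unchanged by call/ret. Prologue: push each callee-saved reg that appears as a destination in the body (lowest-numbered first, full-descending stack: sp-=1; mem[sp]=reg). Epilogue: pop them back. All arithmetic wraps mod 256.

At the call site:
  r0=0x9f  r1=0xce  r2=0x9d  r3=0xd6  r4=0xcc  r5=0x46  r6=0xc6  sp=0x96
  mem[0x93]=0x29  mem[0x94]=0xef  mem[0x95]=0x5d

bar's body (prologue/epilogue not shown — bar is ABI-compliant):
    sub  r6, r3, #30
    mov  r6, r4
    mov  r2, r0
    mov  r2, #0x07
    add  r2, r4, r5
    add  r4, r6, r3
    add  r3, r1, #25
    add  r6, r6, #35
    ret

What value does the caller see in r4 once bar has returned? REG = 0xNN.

REG = 0xa2

prologue: push r3 → mem[0x95]=0xd6, sp=0x95
prologue: push r6 → mem[0x94]=0xc6, sp=0x94
body[0] sub  r6, r3, #30 → r6=0xb8
body[1] mov  r6, r4 → r6=0xcc
body[2] mov  r2, r0 → r2=0x9f
body[3] mov  r2, #0x07 → r2=0x07
body[4] add  r2, r4, r5 → r2=0x12
body[5] add  r4, r6, r3 → r4=0xa2
body[6] add  r3, r1, #25 → r3=0xe7
body[7] add  r6, r6, #35 → r6=0xef
epilogue: pop r6=0xc6, sp=0x95
epilogue: pop r3=0xd6, sp=0x96
r4 is caller-saved → body value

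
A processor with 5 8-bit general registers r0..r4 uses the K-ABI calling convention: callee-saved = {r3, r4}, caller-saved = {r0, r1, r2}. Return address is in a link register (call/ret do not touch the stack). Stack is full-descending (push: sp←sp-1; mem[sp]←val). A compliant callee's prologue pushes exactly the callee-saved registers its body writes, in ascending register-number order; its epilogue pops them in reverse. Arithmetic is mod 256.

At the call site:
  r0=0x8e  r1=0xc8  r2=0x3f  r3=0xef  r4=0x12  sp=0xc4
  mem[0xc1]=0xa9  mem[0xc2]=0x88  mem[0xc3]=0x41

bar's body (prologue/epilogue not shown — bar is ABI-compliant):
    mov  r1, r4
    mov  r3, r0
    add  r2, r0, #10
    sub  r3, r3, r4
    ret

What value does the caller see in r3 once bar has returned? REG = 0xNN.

REG = 0xef

prologue: push r3 → mem[0xc3]=0xef, sp=0xc3
body[0] mov  r1, r4 → r1=0x12
body[1] mov  r3, r0 → r3=0x8e
body[2] add  r2, r0, #10 → r2=0x98
body[3] sub  r3, r3, r4 → r3=0x7c
epilogue: pop r3=0xef, sp=0xc4
r3 is callee-saved → restored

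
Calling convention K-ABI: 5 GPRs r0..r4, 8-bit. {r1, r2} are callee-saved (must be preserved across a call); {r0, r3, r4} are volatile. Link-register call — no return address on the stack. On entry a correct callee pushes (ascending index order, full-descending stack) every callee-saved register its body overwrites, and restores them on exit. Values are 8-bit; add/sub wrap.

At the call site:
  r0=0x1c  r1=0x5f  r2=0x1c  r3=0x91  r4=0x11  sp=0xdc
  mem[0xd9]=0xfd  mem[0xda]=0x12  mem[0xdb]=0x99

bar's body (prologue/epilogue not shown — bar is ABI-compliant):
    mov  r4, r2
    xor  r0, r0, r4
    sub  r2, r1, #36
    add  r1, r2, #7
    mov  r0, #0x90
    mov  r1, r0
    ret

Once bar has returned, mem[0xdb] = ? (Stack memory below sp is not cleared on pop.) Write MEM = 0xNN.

prologue: push r1 → mem[0xdb]=0x5f, sp=0xdb
prologue: push r2 → mem[0xda]=0x1c, sp=0xda
body[0] mov  r4, r2 → r4=0x1c
body[1] xor  r0, r0, r4 → r0=0x00
body[2] sub  r2, r1, #36 → r2=0x3b
body[3] add  r1, r2, #7 → r1=0x42
body[4] mov  r0, #0x90 → r0=0x90
body[5] mov  r1, r0 → r1=0x90
epilogue: pop r2=0x1c, sp=0xdb
epilogue: pop r1=0x5f, sp=0xdc
prologue pushed ['r1', 'r2'] at ['0xdb', '0xda']

MEM = 0x5f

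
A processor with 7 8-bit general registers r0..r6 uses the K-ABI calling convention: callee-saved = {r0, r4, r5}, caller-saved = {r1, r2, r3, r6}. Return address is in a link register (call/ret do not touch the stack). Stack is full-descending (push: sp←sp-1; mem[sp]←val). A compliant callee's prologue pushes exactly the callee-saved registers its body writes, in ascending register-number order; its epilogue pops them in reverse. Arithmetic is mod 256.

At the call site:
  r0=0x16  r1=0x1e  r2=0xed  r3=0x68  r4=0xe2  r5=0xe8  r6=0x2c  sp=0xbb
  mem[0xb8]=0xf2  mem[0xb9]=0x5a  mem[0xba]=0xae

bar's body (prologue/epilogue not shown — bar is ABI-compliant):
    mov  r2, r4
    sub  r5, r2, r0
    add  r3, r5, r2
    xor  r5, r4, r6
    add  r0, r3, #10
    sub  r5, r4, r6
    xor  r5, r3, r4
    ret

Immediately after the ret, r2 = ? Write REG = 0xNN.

prologue: push r0 -> mem[0xba]=0x16, sp=0xba
prologue: push r5 -> mem[0xb9]=0xe8, sp=0xb9
body[0] mov  r2, r4 -> r2=0xe2
body[1] sub  r5, r2, r0 -> r5=0xcc
body[2] add  r3, r5, r2 -> r3=0xae
body[3] xor  r5, r4, r6 -> r5=0xce
body[4] add  r0, r3, #10 -> r0=0xb8
body[5] sub  r5, r4, r6 -> r5=0xb6
body[6] xor  r5, r3, r4 -> r5=0x4c
epilogue: pop r5=0xe8, sp=0xba
epilogue: pop r0=0x16, sp=0xbb
r2 is caller-saved -> body value

REG = 0xe2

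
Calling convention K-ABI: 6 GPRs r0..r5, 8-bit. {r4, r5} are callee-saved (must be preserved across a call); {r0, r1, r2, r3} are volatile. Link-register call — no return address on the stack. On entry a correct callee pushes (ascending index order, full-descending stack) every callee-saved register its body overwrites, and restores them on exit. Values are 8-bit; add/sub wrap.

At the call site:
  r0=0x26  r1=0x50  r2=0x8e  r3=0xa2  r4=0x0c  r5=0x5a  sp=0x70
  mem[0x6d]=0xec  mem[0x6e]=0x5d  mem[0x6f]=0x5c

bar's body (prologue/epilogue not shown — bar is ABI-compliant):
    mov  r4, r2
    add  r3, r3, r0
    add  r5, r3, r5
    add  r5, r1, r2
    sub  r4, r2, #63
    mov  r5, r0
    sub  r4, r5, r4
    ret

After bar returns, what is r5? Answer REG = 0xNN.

prologue: push r4 -> mem[0x6f]=0x0c, sp=0x6f
prologue: push r5 -> mem[0x6e]=0x5a, sp=0x6e
body[0] mov  r4, r2 -> r4=0x8e
body[1] add  r3, r3, r0 -> r3=0xc8
body[2] add  r5, r3, r5 -> r5=0x22
body[3] add  r5, r1, r2 -> r5=0xde
body[4] sub  r4, r2, #63 -> r4=0x4f
body[5] mov  r5, r0 -> r5=0x26
body[6] sub  r4, r5, r4 -> r4=0xd7
epilogue: pop r5=0x5a, sp=0x6f
epilogue: pop r4=0x0c, sp=0x70
r5 is callee-saved -> restored

REG = 0x5a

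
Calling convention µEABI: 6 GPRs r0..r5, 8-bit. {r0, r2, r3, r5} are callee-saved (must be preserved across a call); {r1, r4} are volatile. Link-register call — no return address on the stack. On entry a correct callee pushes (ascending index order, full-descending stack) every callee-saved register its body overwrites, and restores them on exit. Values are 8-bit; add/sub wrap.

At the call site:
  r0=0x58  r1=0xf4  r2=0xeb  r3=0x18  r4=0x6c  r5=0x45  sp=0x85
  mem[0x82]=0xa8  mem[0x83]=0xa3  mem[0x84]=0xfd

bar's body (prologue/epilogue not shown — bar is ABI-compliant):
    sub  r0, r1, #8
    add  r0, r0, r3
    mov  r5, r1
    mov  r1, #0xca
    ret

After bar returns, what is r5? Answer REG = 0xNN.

prologue: push r0 -> mem[0x84]=0x58, sp=0x84
prologue: push r5 -> mem[0x83]=0x45, sp=0x83
body[0] sub  r0, r1, #8 -> r0=0xec
body[1] add  r0, r0, r3 -> r0=0x04
body[2] mov  r5, r1 -> r5=0xf4
body[3] mov  r1, #0xca -> r1=0xca
epilogue: pop r5=0x45, sp=0x84
epilogue: pop r0=0x58, sp=0x85
r5 is callee-saved -> restored

REG = 0x45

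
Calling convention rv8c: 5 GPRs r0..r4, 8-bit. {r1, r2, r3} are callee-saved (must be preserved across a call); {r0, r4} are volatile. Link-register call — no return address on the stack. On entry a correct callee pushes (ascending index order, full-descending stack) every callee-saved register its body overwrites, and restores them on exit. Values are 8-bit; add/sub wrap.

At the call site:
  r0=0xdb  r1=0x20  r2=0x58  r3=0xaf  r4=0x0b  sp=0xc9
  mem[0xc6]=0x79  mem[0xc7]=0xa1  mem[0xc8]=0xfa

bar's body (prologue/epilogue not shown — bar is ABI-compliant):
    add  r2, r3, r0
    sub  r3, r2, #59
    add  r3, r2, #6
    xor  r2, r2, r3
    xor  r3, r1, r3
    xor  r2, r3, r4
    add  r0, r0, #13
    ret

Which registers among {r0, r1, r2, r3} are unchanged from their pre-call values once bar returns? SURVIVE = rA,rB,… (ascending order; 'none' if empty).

SURVIVE = r1,r2,r3

prologue: push r2 -> mem[0xc8]=0x58, sp=0xc8
prologue: push r3 -> mem[0xc7]=0xaf, sp=0xc7
body[0] add  r2, r3, r0 -> r2=0x8a
body[1] sub  r3, r2, #59 -> r3=0x4f
body[2] add  r3, r2, #6 -> r3=0x90
body[3] xor  r2, r2, r3 -> r2=0x1a
body[4] xor  r3, r1, r3 -> r3=0xb0
body[5] xor  r2, r3, r4 -> r2=0xbb
body[6] add  r0, r0, #13 -> r0=0xe8
epilogue: pop r3=0xaf, sp=0xc8
epilogue: pop r2=0x58, sp=0xc9
r0: caller-saved, written=True
r1: callee-saved, written=False
r2: callee-saved, written=True
r3: callee-saved, written=True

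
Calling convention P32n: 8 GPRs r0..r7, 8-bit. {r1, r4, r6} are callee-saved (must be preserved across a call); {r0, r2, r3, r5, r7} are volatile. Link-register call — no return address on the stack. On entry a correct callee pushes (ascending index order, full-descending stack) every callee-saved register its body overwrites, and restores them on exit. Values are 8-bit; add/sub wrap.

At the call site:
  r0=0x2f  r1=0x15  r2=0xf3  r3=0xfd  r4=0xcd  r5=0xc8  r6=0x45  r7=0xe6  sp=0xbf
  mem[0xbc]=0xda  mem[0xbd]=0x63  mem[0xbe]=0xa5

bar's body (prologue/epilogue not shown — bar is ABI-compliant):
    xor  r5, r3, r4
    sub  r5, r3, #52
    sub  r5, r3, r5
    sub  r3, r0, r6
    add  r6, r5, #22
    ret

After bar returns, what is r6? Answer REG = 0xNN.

prologue: push r6 -> mem[0xbe]=0x45, sp=0xbe
body[0] xor  r5, r3, r4 -> r5=0x30
body[1] sub  r5, r3, #52 -> r5=0xc9
body[2] sub  r5, r3, r5 -> r5=0x34
body[3] sub  r3, r0, r6 -> r3=0xea
body[4] add  r6, r5, #22 -> r6=0x4a
epilogue: pop r6=0x45, sp=0xbf
r6 is callee-saved -> restored

REG = 0x45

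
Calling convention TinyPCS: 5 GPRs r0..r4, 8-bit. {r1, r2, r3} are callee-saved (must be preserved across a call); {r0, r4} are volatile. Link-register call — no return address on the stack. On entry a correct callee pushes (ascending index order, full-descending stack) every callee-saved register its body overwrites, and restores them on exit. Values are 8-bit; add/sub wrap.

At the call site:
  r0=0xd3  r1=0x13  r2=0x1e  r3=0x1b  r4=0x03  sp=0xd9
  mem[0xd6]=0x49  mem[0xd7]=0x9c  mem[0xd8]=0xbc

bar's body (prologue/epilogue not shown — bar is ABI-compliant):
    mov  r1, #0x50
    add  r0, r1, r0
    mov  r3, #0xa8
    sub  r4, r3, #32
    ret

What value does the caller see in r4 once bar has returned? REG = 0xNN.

REG = 0x88

prologue: push r1 -> mem[0xd8]=0x13, sp=0xd8
prologue: push r3 -> mem[0xd7]=0x1b, sp=0xd7
body[0] mov  r1, #0x50 -> r1=0x50
body[1] add  r0, r1, r0 -> r0=0x23
body[2] mov  r3, #0xa8 -> r3=0xa8
body[3] sub  r4, r3, #32 -> r4=0x88
epilogue: pop r3=0x1b, sp=0xd8
epilogue: pop r1=0x13, sp=0xd9
r4 is caller-saved -> body value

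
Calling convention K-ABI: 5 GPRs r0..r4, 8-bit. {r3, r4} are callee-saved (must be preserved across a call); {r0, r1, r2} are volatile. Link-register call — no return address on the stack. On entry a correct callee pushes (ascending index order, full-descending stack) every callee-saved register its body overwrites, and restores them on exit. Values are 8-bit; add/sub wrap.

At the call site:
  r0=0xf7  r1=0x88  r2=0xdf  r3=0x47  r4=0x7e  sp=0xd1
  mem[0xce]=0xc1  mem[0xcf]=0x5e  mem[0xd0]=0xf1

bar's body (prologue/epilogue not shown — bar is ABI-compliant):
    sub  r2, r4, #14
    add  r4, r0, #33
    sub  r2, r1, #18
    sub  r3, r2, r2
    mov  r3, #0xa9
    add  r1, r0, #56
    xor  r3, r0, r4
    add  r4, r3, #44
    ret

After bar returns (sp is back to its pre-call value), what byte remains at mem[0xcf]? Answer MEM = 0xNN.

MEM = 0x7e

prologue: push r3 → mem[0xd0]=0x47, sp=0xd0
prologue: push r4 → mem[0xcf]=0x7e, sp=0xcf
body[0] sub  r2, r4, #14 → r2=0x70
body[1] add  r4, r0, #33 → r4=0x18
body[2] sub  r2, r1, #18 → r2=0x76
body[3] sub  r3, r2, r2 → r3=0x00
body[4] mov  r3, #0xa9 → r3=0xa9
body[5] add  r1, r0, #56 → r1=0x2f
body[6] xor  r3, r0, r4 → r3=0xef
body[7] add  r4, r3, #44 → r4=0x1b
epilogue: pop r4=0x7e, sp=0xd0
epilogue: pop r3=0x47, sp=0xd1
prologue pushed ['r3', 'r4'] at ['0xd0', '0xcf']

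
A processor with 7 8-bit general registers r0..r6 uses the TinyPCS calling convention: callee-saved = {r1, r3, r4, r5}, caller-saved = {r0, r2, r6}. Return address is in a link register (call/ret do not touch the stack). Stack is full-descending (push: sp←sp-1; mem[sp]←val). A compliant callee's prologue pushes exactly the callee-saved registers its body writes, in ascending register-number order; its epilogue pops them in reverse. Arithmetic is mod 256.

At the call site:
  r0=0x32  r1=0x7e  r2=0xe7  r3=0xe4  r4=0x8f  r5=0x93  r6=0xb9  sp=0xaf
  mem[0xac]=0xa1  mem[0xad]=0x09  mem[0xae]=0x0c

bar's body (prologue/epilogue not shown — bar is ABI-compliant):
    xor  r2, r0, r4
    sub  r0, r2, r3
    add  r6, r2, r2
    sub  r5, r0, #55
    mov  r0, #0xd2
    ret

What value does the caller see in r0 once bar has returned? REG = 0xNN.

REG = 0xd2

prologue: push r5 -> mem[0xae]=0x93, sp=0xae
body[0] xor  r2, r0, r4 -> r2=0xbd
body[1] sub  r0, r2, r3 -> r0=0xd9
body[2] add  r6, r2, r2 -> r6=0x7a
body[3] sub  r5, r0, #55 -> r5=0xa2
body[4] mov  r0, #0xd2 -> r0=0xd2
epilogue: pop r5=0x93, sp=0xaf
r0 is caller-saved -> body value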